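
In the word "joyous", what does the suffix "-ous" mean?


Suffix: -ous
Example: joyous = joy + -ous
Meaning = having quality of


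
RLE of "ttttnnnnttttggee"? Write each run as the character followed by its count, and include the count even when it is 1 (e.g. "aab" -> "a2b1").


String: "ttttnnnnttttggee"
Scanning for consecutive runs:
  't' x 4
  'n' x 4
  't' x 4
  'g' x 2
  'e' x 2
RLE = "t4n4t4g2e2"


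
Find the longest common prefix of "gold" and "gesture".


Word 1: "gold"
Word 2: "gesture"
Comparing from start:
  Pos 0: 'g' == 'g'
  Pos 1: 'o' != 'e' (stop)
LCP = "g" (length 1)


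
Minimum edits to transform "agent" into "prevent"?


Word 1: "agent" (length 5)
Word 2: "prevent" (length 7)
One optimal edit sequence (insert/delete/substitute each cost 1):
  1. insert 'p'  (+1)
  2. insert 'r'  (+1)
  3. substitute 'a' -> 'e'  (+1)
  4. substitute 'g' -> 'v'  (+1)
  5. keep 'e'
  6. keep 'n'
  7. keep 't'
Total edit operations: 4
Edit distance = 4


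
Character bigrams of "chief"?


Word: "chief" (length 5)
Number of bigrams = 5 - 2 + 1 = 4
  Position 0: "ch"
  Position 1: "hi"
  Position 2: "ie"
  Position 3: "ef"
Bigrams = "ch", "hi", "ie", "ef"


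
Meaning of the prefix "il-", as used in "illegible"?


Prefix: il-
Example: illegible (il- + legible)
Meaning = not


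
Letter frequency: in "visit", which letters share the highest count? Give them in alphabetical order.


Word: "visit"
Letter counts:
  'i': 2
  's': 1
  't': 1
  'v': 1
Maximum count = 2
Most frequent = 'i' (2 times each)


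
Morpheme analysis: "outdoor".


Word: "outdoor"
Morphemes: out- + door
Each morpheme carries meaning
= 2 morphemes


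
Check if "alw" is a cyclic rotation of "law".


Word: "law", Candidate: "alw"
Method: check if candidate is substring of word+word
"lawlaw" contains "alw"? No
Is rotation = No


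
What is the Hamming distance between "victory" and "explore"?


Comparing character by character (same length = 7):
  Pos 0: 'v' vs 'e' !=
  Pos 1: 'i' vs 'x' !=
  Pos 2: 'c' vs 'p' !=
  Pos 3: 't' vs 'l' !=
  Pos 4: 'o' vs 'o' =
  Pos 5: 'r' vs 'r' =
  Pos 6: 'y' vs 'e' !=
Hamming distance = 5


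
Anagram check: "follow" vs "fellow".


Word 1: "follow" → sorted: flloow
Word 2: "fellow" → sorted: efllow
Same letters? flloow != efllow
Anagram = No


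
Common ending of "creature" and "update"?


Word 1: "creature"
Word 2: "update"
Comparing from end:
  Pos -1: 'e' == 'e'
  Pos -2: 'r' != 't' (stop)
LCS = "e" (length 1)


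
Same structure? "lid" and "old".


Pattern of "lid": [0, 1, 2]
Pattern of "old": [0, 1, 2]
Patterns match
Same pattern = Yes


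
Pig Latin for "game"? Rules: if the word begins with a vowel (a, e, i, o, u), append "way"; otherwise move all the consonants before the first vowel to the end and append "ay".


Word: "game"
Starts with consonant(s) → move to end, add 'ay'
Consonant cluster: "g"
Pig Latin = "amegay"


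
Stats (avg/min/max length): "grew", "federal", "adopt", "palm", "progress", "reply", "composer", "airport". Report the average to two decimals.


Lengths: "grew"=4, "federal"=7, "adopt"=5, "palm"=4, "progress"=8, "reply"=5, "composer"=8, "airport"=7
Sum = 48, Count = 8
Average = 48/8 = 6.00
= avg=6.00, min=4, max=8


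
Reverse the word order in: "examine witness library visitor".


Original: "examine witness library visitor"
Words (1..n): examine | witness | library | visitor
Reversed (n..1): visitor | library | witness | examine
Result = "visitor library witness examine"


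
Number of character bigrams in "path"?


Word: "path" (length 4)
Number of 2-grams = length - 2 + 1 = 4 - 2 + 1
= 3


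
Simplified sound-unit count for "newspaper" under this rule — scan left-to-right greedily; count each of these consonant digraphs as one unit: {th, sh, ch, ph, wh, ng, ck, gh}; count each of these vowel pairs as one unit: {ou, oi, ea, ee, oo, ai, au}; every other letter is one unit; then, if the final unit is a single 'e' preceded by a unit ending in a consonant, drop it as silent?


Word: "newspaper" (9 letters)
Left-to-right scan:
  1. 'n' (letter)
  2. 'e' (letter)
  3. 'w' (letter)
  4. 's' (letter)
  5. 'p' (letter)
  6. 'a' (letter)
  7. 'p' (letter)
  8. 'e' (letter)
  9. 'r' (letter)
Units from scan: 9
Sound units = 9 units


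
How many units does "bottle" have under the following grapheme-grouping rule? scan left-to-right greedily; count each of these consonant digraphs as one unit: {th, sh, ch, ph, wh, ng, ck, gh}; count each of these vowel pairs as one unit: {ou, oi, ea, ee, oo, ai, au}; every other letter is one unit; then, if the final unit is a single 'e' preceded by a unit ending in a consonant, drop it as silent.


Word: "bottle" (6 letters)
Left-to-right scan:
  1. 'b' (letter)
  2. 'o' (letter)
  3. 't' (letter)
  4. 't' (letter)
  5. 'l' (letter)
  6. 'e' (letter)
Units from scan: 6
Final unit is 'e' after a consonant -> drop as silent (-1)
Sound units = 5 units


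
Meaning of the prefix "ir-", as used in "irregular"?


Prefix: ir-
Example: irregular (ir- + regular)
Meaning = not


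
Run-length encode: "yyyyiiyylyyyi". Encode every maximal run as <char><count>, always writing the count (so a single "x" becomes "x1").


String: "yyyyiiyylyyyi"
Scanning for consecutive runs:
  'y' x 4
  'i' x 2
  'y' x 2
  'l' x 1
  'y' x 3
  'i' x 1
RLE = "y4i2y2l1y3i1"


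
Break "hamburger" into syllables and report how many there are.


Word: "hamburger"
Syllable breakdown: ham / bur / ger
Counting: 3 parts
= 3 syllables


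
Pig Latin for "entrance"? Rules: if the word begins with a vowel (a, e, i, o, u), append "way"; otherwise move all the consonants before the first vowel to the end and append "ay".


Word: "entrance"
Starts with vowel → add 'way'
Pig Latin = "entranceway"


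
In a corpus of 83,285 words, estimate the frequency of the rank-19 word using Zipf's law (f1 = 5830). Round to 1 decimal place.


Zipf's law: f(r) = f(1) / r
f(1) = 5830
f(19) = 5830 / 19
= 306.8 occurrences


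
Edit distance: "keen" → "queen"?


Word 1: "keen" (length 4)
Word 2: "queen" (length 5)
One optimal edit sequence (insert/delete/substitute each cost 1):
  1. insert 'q'  (+1)
  2. substitute 'k' -> 'u'  (+1)
  3. keep 'e'
  4. keep 'e'
  5. keep 'n'
Total edit operations: 2
Edit distance = 2


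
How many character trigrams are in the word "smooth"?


Word: "smooth" (length 6)
Number of 3-grams = length - 3 + 1 = 6 - 3 + 1
= 4


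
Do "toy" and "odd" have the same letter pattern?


Pattern of "toy": [0, 1, 2]
Pattern of "odd": [0, 1, 1]
Patterns do not match
Same pattern = No


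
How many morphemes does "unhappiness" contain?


Word: "unhappiness"
Morphemes: un- | happi | -ness
Each morpheme carries meaning
= 3 morphemes


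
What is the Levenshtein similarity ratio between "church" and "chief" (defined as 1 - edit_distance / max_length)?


Word 1: "church" (length 6)
Word 2: "chief" (length 5)
One optimal edit sequence:
  1. keep 'c'
  2. keep 'h'
  3. delete 'u'  (+1)
  4. substitute 'r' -> 'i'  (+1)
  5. substitute 'c' -> 'e'  (+1)
  6. substitute 'h' -> 'f'  (+1)
Edit distance = 4
Max length = max(6, 5) = 6
Similarity = 1 - 4/6
= 0.3333


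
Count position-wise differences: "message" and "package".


Comparing character by character (same length = 7):
  Pos 0: 'm' vs 'p' !=
  Pos 1: 'e' vs 'a' !=
  Pos 2: 's' vs 'c' !=
  Pos 3: 's' vs 'k' !=
  Pos 4: 'a' vs 'a' =
  Pos 5: 'g' vs 'g' =
  Pos 6: 'e' vs 'e' =
Hamming distance = 4


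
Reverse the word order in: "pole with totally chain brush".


Original: "pole with totally chain brush"
Words (1..n): pole | with | totally | chain | brush
Reversed (n..1): brush | chain | totally | with | pole
Result = "brush chain totally with pole"


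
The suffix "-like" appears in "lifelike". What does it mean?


Suffix: -like
As in: lifelike -> life + -like
Meaning = resembling


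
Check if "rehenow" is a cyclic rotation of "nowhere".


Word: "nowhere", Candidate: "rehenow"
Method: check if candidate is substring of word+word
"nowherenowhere" contains "rehenow"? No
Is rotation = No


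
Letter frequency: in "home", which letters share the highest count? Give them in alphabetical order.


Word: "home"
Letter counts:
  'e': 1
  'h': 1
  'm': 1
  'o': 1
Maximum count = 1
Most frequent = 'e', 'h', 'm', 'o' (1 time each)


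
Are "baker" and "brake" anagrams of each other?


Word 1: "baker" → sorted: abekr
Word 2: "brake" → sorted: abekr
Same letters? abekr == abekr
Anagram = Yes


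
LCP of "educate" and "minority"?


Word 1: "educate"
Word 2: "minority"
Comparing from start:
  Pos 0: 'e' != 'm' (stop)
LCP = "" (length 0)


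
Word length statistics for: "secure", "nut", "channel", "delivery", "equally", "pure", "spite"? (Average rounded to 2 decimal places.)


Lengths: "secure"=6, "nut"=3, "channel"=7, "delivery"=8, "equally"=7, "pure"=4, "spite"=5
Sum = 40, Count = 7
Average = 40/7 = 5.71
= avg=5.71, min=3, max=8


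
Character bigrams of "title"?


Word: "title" (length 5)
Number of bigrams = 5 - 2 + 1 = 4
  Position 0: "ti"
  Position 1: "it"
  Position 2: "tl"
  Position 3: "le"
Bigrams = "ti", "it", "tl", "le"


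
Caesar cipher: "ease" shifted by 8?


Word: "ease"
Shift: 8
Each letter → (letter + shift) mod 26:
  'e' (4) + 8 = 12 → 'm'
  'a' (0) + 8 = 8 → 'i'
  's' (18) + 8 = 0 → 'a'
  'e' (4) + 8 = 12 → 'm'
Result = "miam"


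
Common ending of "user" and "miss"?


Word 1: "user"
Word 2: "miss"
Comparing from end:
  Pos -1: 'r' != 's' (stop)
LCS = "" (length 0)


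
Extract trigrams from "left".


Word: "left" (length 4)
Number of trigrams = 4 - 3 + 1 = 2
  Position 0: "lef"
  Position 1: "eft"
Trigrams = "lef", "eft"


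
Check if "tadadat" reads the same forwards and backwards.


Word: "tadadat"
Reversed: "tadadat"
Forward == Backward? tadadat == tadadat
Palindrome = Yes


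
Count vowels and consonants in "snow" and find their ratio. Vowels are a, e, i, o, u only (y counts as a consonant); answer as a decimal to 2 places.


Word: "snow"
Vowels (a,e,i,o,u): 1
Consonants: 3
Ratio = 1/3
= 0.33


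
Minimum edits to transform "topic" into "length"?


Word 1: "topic" (length 5)
Word 2: "length" (length 6)
One optimal edit sequence (insert/delete/substitute each cost 1):
  1. insert 'l'  (+1)
  2. substitute 't' -> 'e'  (+1)
  3. substitute 'o' -> 'n'  (+1)
  4. substitute 'p' -> 'g'  (+1)
  5. substitute 'i' -> 't'  (+1)
  6. substitute 'c' -> 'h'  (+1)
Total edit operations: 6
Edit distance = 6


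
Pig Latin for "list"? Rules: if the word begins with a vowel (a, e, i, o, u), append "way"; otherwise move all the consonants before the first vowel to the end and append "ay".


Word: "list"
Starts with consonant(s) → move to end, add 'ay'
Consonant cluster: "l"
Pig Latin = "istlay"


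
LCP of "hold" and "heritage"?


Word 1: "hold"
Word 2: "heritage"
Comparing from start:
  Pos 0: 'h' == 'h'
  Pos 1: 'o' != 'e' (stop)
LCP = "h" (length 1)


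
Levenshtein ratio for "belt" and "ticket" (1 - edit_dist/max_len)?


Word 1: "belt" (length 4)
Word 2: "ticket" (length 6)
One optimal edit sequence:
  1. insert 't'  (+1)
  2. insert 'i'  (+1)
  3. substitute 'b' -> 'c'  (+1)
  4. substitute 'e' -> 'k'  (+1)
  5. substitute 'l' -> 'e'  (+1)
  6. keep 't'
Edit distance = 5
Max length = max(4, 6) = 6
Similarity = 1 - 5/6
= 0.1667


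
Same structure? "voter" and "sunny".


Pattern of "voter": [0, 1, 2, 3, 4]
Pattern of "sunny": [0, 1, 2, 2, 3]
Patterns do not match
Same pattern = No


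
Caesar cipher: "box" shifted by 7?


Word: "box"
Shift: 7
Each letter → (letter + shift) mod 26:
  'b' (1) + 7 = 8 → 'i'
  'o' (14) + 7 = 21 → 'v'
  'x' (23) + 7 = 4 → 'e'
Result = "ive"


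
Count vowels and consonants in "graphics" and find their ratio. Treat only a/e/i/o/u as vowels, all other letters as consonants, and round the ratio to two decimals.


Word: "graphics"
Vowels (a,e,i,o,u): 2
Consonants: 6
Ratio = 2/6
= 0.33


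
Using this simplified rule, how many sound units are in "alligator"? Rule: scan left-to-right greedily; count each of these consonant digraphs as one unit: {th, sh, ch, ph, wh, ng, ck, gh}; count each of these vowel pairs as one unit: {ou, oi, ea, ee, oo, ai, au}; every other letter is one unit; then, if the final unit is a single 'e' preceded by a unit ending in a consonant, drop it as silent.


Word: "alligator" (9 letters)
Left-to-right scan:
  1. 'a' (letter)
  2. 'l' (letter)
  3. 'l' (letter)
  4. 'i' (letter)
  5. 'g' (letter)
  6. 'a' (letter)
  7. 't' (letter)
  8. 'o' (letter)
  9. 'r' (letter)
Units from scan: 9
Sound units = 9 units


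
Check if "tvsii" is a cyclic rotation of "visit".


Word: "visit", Candidate: "tvsii"
Method: check if candidate is substring of word+word
"visitvisit" contains "tvsii"? No
Is rotation = No


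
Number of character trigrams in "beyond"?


Word: "beyond" (length 6)
Number of 3-grams = length - 3 + 1 = 6 - 3 + 1
= 4


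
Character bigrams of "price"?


Word: "price" (length 5)
Number of bigrams = 5 - 2 + 1 = 4
  Position 0: "pr"
  Position 1: "ri"
  Position 2: "ic"
  Position 3: "ce"
Bigrams = "pr", "ri", "ic", "ce"


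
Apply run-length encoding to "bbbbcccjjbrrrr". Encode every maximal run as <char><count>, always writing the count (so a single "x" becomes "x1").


String: "bbbbcccjjbrrrr"
Scanning for consecutive runs:
  'b' x 4
  'c' x 3
  'j' x 2
  'b' x 1
  'r' x 4
RLE = "b4c3j2b1r4"


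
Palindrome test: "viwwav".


Word: "viwwav"
Reversed: "vawwiv"
Forward == Backward? viwwav != vawwiv
Palindrome = No


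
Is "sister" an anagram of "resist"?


Word 1: "resist" → sorted: eirsst
Word 2: "sister" → sorted: eirsst
Same letters? eirsst == eirsst
Anagram = Yes


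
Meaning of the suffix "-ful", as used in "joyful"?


Suffix: -ful
Example: joyful (joy + -ful)
Meaning = full of


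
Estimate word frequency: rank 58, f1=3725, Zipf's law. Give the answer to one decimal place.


Zipf's law: f(r) = f(1) / r
f(1) = 3725
f(58) = 3725 / 58
= 64.2 occurrences


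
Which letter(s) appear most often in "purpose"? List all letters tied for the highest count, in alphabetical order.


Word: "purpose"
Letter counts:
  'e': 1
  'o': 1
  'p': 2
  'r': 1
  's': 1
  'u': 1
Maximum count = 2
Most frequent = 'p' (2 times each)


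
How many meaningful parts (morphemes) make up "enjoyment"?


Word: "enjoyment"
Morphemes: en- + joy + -ment
Each morpheme carries meaning
= 3 morphemes


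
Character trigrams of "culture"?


Word: "culture" (length 7)
Number of trigrams = 7 - 3 + 1 = 5
  Position 0: "cul"
  Position 1: "ult"
  Position 2: "ltu"
  Position 3: "tur"
  Position 4: "ure"
Trigrams = "cul", "ult", "ltu", "tur", "ure"


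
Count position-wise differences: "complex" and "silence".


Comparing character by character (same length = 7):
  Pos 0: 'c' vs 's' !=
  Pos 1: 'o' vs 'i' !=
  Pos 2: 'm' vs 'l' !=
  Pos 3: 'p' vs 'e' !=
  Pos 4: 'l' vs 'n' !=
  Pos 5: 'e' vs 'c' !=
  Pos 6: 'x' vs 'e' !=
Hamming distance = 7


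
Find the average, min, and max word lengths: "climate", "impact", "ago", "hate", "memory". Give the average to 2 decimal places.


Lengths: "climate"=7, "impact"=6, "ago"=3, "hate"=4, "memory"=6
Sum = 26, Count = 5
Average = 26/5 = 5.20
= avg=5.20, min=3, max=7


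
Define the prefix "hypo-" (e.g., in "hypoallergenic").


Prefix: hypo-
As in: hypoallergenic -> hypo- + allergenic
Meaning = under / below normal


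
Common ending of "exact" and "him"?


Word 1: "exact"
Word 2: "him"
Comparing from end:
  Pos -1: 't' != 'm' (stop)
LCS = "" (length 0)


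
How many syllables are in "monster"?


Word: "monster"
Syllable breakdown: mon-ster
Counting: 2 parts
= 2 syllables


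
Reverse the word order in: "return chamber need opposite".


Original: "return chamber need opposite"
Words (1..n): return | chamber | need | opposite
Reversed (n..1): opposite | need | chamber | return
Result = "opposite need chamber return"


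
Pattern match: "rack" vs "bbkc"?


Pattern of "rack": [0, 1, 2, 3]
Pattern of "bbkc": [0, 0, 1, 2]
Patterns do not match
Same pattern = No


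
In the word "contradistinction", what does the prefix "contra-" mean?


Prefix: contra-
Example: contradistinction = contra- + distinction
Meaning = against


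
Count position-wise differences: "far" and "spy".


Comparing character by character (same length = 3):
  Pos 0: 'f' vs 's' !=
  Pos 1: 'a' vs 'p' !=
  Pos 2: 'r' vs 'y' !=
Hamming distance = 3


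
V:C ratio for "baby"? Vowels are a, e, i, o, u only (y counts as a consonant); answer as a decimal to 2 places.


Word: "baby"
Vowels (a,e,i,o,u): 1
Consonants: 3
Ratio = 1/3
= 0.33


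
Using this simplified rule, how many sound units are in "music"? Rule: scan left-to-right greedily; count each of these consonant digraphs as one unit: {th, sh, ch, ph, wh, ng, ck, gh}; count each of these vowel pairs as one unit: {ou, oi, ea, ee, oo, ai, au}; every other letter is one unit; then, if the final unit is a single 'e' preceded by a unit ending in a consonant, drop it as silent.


Word: "music" (5 letters)
Left-to-right scan:
  [1] 'm' (letter)
  [2] 'u' (letter)
  [3] 's' (letter)
  [4] 'i' (letter)
  [5] 'c' (letter)
Units from scan: 5
Sound units = 5 units


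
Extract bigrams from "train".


Word: "train" (length 5)
Number of bigrams = 5 - 2 + 1 = 4
  Position 0: "tr"
  Position 1: "ra"
  Position 2: "ai"
  Position 3: "in"
Bigrams = "tr", "ra", "ai", "in"


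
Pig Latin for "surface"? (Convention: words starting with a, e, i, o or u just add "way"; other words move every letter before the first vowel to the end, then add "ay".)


Word: "surface"
Starts with consonant(s) → move to end, add 'ay'
Consonant cluster: "s"
Pig Latin = "urfacesay"


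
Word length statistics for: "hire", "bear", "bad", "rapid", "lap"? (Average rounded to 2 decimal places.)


Lengths: "hire"=4, "bear"=4, "bad"=3, "rapid"=5, "lap"=3
Sum = 19, Count = 5
Average = 19/5 = 3.80
= avg=3.80, min=3, max=5


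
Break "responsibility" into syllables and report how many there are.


Word: "responsibility"
Syllable breakdown: re / spon / si / bil / i / ty
Counting: 6 parts
= 6 syllables


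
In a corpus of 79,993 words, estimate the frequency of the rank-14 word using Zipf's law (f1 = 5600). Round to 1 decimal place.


Zipf's law: f(r) = f(1) / r
f(1) = 5600
f(14) = 5600 / 14
= 400.0 occurrences


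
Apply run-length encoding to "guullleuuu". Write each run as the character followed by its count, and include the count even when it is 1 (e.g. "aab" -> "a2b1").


String: "guullleuuu"
Scanning for consecutive runs:
  'g' x 1
  'u' x 2
  'l' x 3
  'e' x 1
  'u' x 3
RLE = "g1u2l3e1u3"


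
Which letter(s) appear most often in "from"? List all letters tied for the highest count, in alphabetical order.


Word: "from"
Letter counts:
  'f': 1
  'm': 1
  'o': 1
  'r': 1
Maximum count = 1
Most frequent = 'f', 'm', 'o', 'r' (1 time each)


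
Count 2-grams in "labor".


Word: "labor" (length 5)
Number of 2-grams = length - 2 + 1 = 5 - 2 + 1
= 4


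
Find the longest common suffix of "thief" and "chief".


Word 1: "thief"
Word 2: "chief"
Comparing from end:
  Pos -1: 'f' == 'f'
  Pos -2: 'e' == 'e'
  Pos -3: 'i' == 'i'
  Pos -4: 'h' == 'h'
  Pos -5: 't' != 'c' (stop)
LCS = "hief" (length 4)


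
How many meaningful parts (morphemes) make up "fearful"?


Word: "fearful"
Morphemes: fear / -ful
Each morpheme carries meaning
= 2 morphemes


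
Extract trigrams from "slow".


Word: "slow" (length 4)
Number of trigrams = 4 - 3 + 1 = 2
  Position 0: "slo"
  Position 1: "low"
Trigrams = "slo", "low"


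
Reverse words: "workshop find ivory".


Original: "workshop find ivory"
Words (1..n): workshop | find | ivory
Reversed (n..1): ivory | find | workshop
Result = "ivory find workshop"


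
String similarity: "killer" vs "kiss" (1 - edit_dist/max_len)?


Word 1: "killer" (length 6)
Word 2: "kiss" (length 4)
One optimal edit sequence:
  1. keep 'k'
  2. keep 'i'
  3. delete 'l'  (+1)
  4. delete 'l'  (+1)
  5. substitute 'e' -> 's'  (+1)
  6. substitute 'r' -> 's'  (+1)
Edit distance = 4
Max length = max(6, 4) = 6
Similarity = 1 - 4/6
= 0.3333


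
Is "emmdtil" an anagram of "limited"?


Word 1: "limited" → sorted: deiilmt
Word 2: "emmdtil" → sorted: deilmmt
Same letters? deiilmt != deilmmt
Anagram = No


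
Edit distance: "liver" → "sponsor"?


Word 1: "liver" (length 5)
Word 2: "sponsor" (length 7)
One optimal edit sequence (insert/delete/substitute each cost 1):
  1. insert 's'  (+1)
  2. insert 'p'  (+1)
  3. substitute 'l' -> 'o'  (+1)
  4. substitute 'i' -> 'n'  (+1)
  5. substitute 'v' -> 's'  (+1)
  6. substitute 'e' -> 'o'  (+1)
  7. keep 'r'
Total edit operations: 6
Edit distance = 6


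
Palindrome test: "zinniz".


Word: "zinniz"
Reversed: "zinniz"
Forward == Backward? zinniz == zinniz
Palindrome = Yes


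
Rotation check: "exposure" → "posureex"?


Word: "exposure", Candidate: "posureex"
Method: check if candidate is substring of word+word
"exposureexposure" contains "posureex"? Yes
Is rotation = Yes


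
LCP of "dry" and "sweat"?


Word 1: "dry"
Word 2: "sweat"
Comparing from start:
  Pos 0: 'd' != 's' (stop)
LCP = "" (length 0)


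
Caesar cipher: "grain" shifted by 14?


Word: "grain"
Shift: 14
Each letter → (letter + shift) mod 26:
  'g' (6) + 14 = 20 → 'u'
  'r' (17) + 14 = 5 → 'f'
  'a' (0) + 14 = 14 → 'o'
  'i' (8) + 14 = 22 → 'w'
  'n' (13) + 14 = 1 → 'b'
Result = "ufowb"


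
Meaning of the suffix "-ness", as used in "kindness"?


Suffix: -ness
Example: kindness = kind + -ness
Meaning = state of being


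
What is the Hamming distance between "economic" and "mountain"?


Comparing character by character (same length = 8):
  Pos 0: 'e' vs 'm' !=
  Pos 1: 'c' vs 'o' !=
  Pos 2: 'o' vs 'u' !=
  Pos 3: 'n' vs 'n' =
  Pos 4: 'o' vs 't' !=
  Pos 5: 'm' vs 'a' !=
  Pos 6: 'i' vs 'i' =
  Pos 7: 'c' vs 'n' !=
Hamming distance = 6


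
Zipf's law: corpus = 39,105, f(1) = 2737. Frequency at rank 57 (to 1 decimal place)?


Zipf's law: f(r) = f(1) / r
f(1) = 2737
f(57) = 2737 / 57
= 48.0 occurrences


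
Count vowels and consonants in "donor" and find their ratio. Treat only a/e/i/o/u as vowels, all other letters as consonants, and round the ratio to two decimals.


Word: "donor"
Vowels (a,e,i,o,u): 2
Consonants: 3
Ratio = 2/3
= 0.67


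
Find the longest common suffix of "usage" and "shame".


Word 1: "usage"
Word 2: "shame"
Comparing from end:
  Pos -1: 'e' == 'e'
  Pos -2: 'g' != 'm' (stop)
LCS = "e" (length 1)


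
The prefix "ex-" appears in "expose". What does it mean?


Prefix: ex-
As in: expose -> ex- + pose
Meaning = out / former


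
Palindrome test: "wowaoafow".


Word: "wowaoafow"
Reversed: "wofaoawow"
Forward == Backward? wowaoafow != wofaoawow
Palindrome = No


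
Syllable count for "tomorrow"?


Word: "tomorrow"
Syllable breakdown: to / mor / row
Counting: 3 parts
= 3 syllables


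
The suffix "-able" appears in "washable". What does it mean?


Suffix: -able
Example: washable (wash + -able)
Meaning = capable of


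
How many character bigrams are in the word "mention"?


Word: "mention" (length 7)
Number of 2-grams = length - 2 + 1 = 7 - 2 + 1
= 6


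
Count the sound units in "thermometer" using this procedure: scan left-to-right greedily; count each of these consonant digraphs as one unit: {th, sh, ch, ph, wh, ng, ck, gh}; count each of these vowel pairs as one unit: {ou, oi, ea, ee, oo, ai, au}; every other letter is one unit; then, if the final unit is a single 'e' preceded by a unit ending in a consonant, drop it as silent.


Word: "thermometer" (11 letters)
Left-to-right scan:
  [1] 'th' (digraph)
  [2] 'e' (letter)
  [3] 'r' (letter)
  [4] 'm' (letter)
  [5] 'o' (letter)
  [6] 'm' (letter)
  [7] 'e' (letter)
  [8] 't' (letter)
  [9] 'e' (letter)
  [10] 'r' (letter)
Units from scan: 10
Sound units = 10 units


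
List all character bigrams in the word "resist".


Word: "resist" (length 6)
Number of bigrams = 6 - 2 + 1 = 5
  Position 0: "re"
  Position 1: "es"
  Position 2: "si"
  Position 3: "is"
  Position 4: "st"
Bigrams = "re", "es", "si", "is", "st"


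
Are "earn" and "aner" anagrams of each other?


Word 1: "earn" → sorted: aenr
Word 2: "aner" → sorted: aenr
Same letters? aenr == aenr
Anagram = Yes


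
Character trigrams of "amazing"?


Word: "amazing" (length 7)
Number of trigrams = 7 - 3 + 1 = 5
  Position 0: "ama"
  Position 1: "maz"
  Position 2: "azi"
  Position 3: "zin"
  Position 4: "ing"
Trigrams = "ama", "maz", "azi", "zin", "ing"


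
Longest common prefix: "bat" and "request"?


Word 1: "bat"
Word 2: "request"
Comparing from start:
  Pos 0: 'b' != 'r' (stop)
LCP = "" (length 0)


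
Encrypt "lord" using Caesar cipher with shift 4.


Word: "lord"
Shift: 4
Each letter → (letter + shift) mod 26:
  'l' (11) + 4 = 15 → 'p'
  'o' (14) + 4 = 18 → 's'
  'r' (17) + 4 = 21 → 'v'
  'd' (3) + 4 = 7 → 'h'
Result = "psvh"


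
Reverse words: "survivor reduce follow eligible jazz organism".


Original: "survivor reduce follow eligible jazz organism"
Words (1..n): survivor | reduce | follow | eligible | jazz | organism
Reversed (n..1): organism | jazz | eligible | follow | reduce | survivor
Result = "organism jazz eligible follow reduce survivor"


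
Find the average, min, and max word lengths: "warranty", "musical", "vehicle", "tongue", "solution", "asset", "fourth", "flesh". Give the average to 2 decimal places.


Lengths: "warranty"=8, "musical"=7, "vehicle"=7, "tongue"=6, "solution"=8, "asset"=5, "fourth"=6, "flesh"=5
Sum = 52, Count = 8
Average = 52/8 = 6.50
= avg=6.50, min=5, max=8


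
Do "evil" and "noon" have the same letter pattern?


Pattern of "evil": [0, 1, 2, 3]
Pattern of "noon": [0, 1, 1, 0]
Patterns do not match
Same pattern = No


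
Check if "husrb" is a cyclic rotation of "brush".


Word: "brush", Candidate: "husrb"
Method: check if candidate is substring of word+word
"brushbrush" contains "husrb"? No
Is rotation = No


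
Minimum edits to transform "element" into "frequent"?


Word 1: "element" (length 7)
Word 2: "frequent" (length 8)
One optimal edit sequence (insert/delete/substitute each cost 1):
  1. substitute 'e' -> 'f'  (+1)
  2. substitute 'l' -> 'r'  (+1)
  3. keep 'e'
  4. insert 'q'  (+1)
  5. substitute 'm' -> 'u'  (+1)
  6. keep 'e'
  7. keep 'n'
  8. keep 't'
Total edit operations: 4
Edit distance = 4


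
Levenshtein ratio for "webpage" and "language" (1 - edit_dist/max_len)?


Word 1: "webpage" (length 7)
Word 2: "language" (length 8)
One optimal edit sequence:
  1. insert 'l'  (+1)
  2. substitute 'w' -> 'a'  (+1)
  3. substitute 'e' -> 'n'  (+1)
  4. substitute 'b' -> 'g'  (+1)
  5. substitute 'p' -> 'u'  (+1)
  6. keep 'a'
  7. keep 'g'
  8. keep 'e'
Edit distance = 5
Max length = max(7, 8) = 8
Similarity = 1 - 5/8
= 0.3750


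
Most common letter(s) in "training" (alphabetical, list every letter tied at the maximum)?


Word: "training"
Letter counts:
  'a': 1
  'g': 1
  'i': 2
  'n': 2
  'r': 1
  't': 1
Maximum count = 2
Most frequent = 'i', 'n' (2 times each)


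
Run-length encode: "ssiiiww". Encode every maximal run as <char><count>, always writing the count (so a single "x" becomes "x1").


String: "ssiiiww"
Scanning for consecutive runs:
  's' x 2
  'i' x 3
  'w' x 2
RLE = "s2i3w2"


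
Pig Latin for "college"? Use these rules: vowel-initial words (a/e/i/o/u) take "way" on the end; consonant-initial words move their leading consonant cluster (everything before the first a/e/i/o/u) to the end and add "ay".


Word: "college"
Starts with consonant(s) → move to end, add 'ay'
Consonant cluster: "c"
Pig Latin = "ollegecay"


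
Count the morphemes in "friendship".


Word: "friendship"
Morphemes: friend + -ship
Each morpheme carries meaning
= 2 morphemes


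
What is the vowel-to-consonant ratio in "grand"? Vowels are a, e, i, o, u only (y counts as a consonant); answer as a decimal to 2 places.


Word: "grand"
Vowels (a,e,i,o,u): 1
Consonants: 4
Ratio = 1/4
= 0.25


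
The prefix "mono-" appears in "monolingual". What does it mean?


Prefix: mono-
Example: monolingual (mono- + lingual)
Meaning = one


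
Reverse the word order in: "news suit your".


Original: "news suit your"
Words (1..n): news | suit | your
Reversed (n..1): your | suit | news
Result = "your suit news"


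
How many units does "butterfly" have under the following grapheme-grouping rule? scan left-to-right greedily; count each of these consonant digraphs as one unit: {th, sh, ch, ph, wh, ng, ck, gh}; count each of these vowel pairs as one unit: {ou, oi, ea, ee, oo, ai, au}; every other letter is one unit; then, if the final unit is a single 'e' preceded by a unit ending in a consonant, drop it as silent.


Word: "butterfly" (9 letters)
Left-to-right scan:
  1. 'b' (letter)
  2. 'u' (letter)
  3. 't' (letter)
  4. 't' (letter)
  5. 'e' (letter)
  6. 'r' (letter)
  7. 'f' (letter)
  8. 'l' (letter)
  9. 'y' (letter)
Units from scan: 9
Sound units = 9 units


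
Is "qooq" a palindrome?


Word: "qooq"
Reversed: "qooq"
Forward == Backward? qooq == qooq
Palindrome = Yes


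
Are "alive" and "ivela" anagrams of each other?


Word 1: "alive" → sorted: aeilv
Word 2: "ivela" → sorted: aeilv
Same letters? aeilv == aeilv
Anagram = Yes


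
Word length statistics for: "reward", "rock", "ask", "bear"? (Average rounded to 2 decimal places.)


Lengths: "reward"=6, "rock"=4, "ask"=3, "bear"=4
Sum = 17, Count = 4
Average = 17/4 = 4.25
= avg=4.25, min=3, max=6


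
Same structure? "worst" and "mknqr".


Pattern of "worst": [0, 1, 2, 3, 4]
Pattern of "mknqr": [0, 1, 2, 3, 4]
Patterns match
Same pattern = Yes


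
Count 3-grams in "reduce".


Word: "reduce" (length 6)
Number of 3-grams = length - 3 + 1 = 6 - 3 + 1
= 4


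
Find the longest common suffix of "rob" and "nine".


Word 1: "rob"
Word 2: "nine"
Comparing from end:
  Pos -1: 'b' != 'e' (stop)
LCS = "" (length 0)


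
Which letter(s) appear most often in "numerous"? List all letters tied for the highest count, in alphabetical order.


Word: "numerous"
Letter counts:
  'e': 1
  'm': 1
  'n': 1
  'o': 1
  'r': 1
  's': 1
  'u': 2
Maximum count = 2
Most frequent = 'u' (2 times each)


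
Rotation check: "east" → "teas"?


Word: "east", Candidate: "teas"
Method: check if candidate is substring of word+word
"easteast" contains "teas"? Yes
Is rotation = Yes


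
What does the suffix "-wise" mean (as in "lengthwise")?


Suffix: -wise
Example: lengthwise = length + -wise
Meaning = in the manner of


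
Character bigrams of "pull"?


Word: "pull" (length 4)
Number of bigrams = 4 - 2 + 1 = 3
  Position 0: "pu"
  Position 1: "ul"
  Position 2: "ll"
Bigrams = "pu", "ul", "ll"


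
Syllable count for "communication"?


Word: "communication"
Syllable breakdown: com-mu-ni-ca-tion
Counting: 5 parts
= 5 syllables


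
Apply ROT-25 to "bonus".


Word: "bonus"
Shift: 25
Each letter → (letter + shift) mod 26:
  'b' (1) + 25 = 0 → 'a'
  'o' (14) + 25 = 13 → 'n'
  'n' (13) + 25 = 12 → 'm'
  'u' (20) + 25 = 19 → 't'
  's' (18) + 25 = 17 → 'r'
Result = "anmtr"


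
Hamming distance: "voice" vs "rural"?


Comparing character by character (same length = 5):
  Pos 0: 'v' vs 'r' !=
  Pos 1: 'o' vs 'u' !=
  Pos 2: 'i' vs 'r' !=
  Pos 3: 'c' vs 'a' !=
  Pos 4: 'e' vs 'l' !=
Hamming distance = 5


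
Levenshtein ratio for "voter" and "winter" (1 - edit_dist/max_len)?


Word 1: "voter" (length 5)
Word 2: "winter" (length 6)
One optimal edit sequence:
  1. insert 'w'  (+1)
  2. substitute 'v' -> 'i'  (+1)
  3. substitute 'o' -> 'n'  (+1)
  4. keep 't'
  5. keep 'e'
  6. keep 'r'
Edit distance = 3
Max length = max(5, 6) = 6
Similarity = 1 - 3/6
= 0.5000


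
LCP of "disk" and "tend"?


Word 1: "disk"
Word 2: "tend"
Comparing from start:
  Pos 0: 'd' != 't' (stop)
LCP = "" (length 0)


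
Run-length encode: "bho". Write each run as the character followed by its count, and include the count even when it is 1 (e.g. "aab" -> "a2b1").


String: "bho"
Scanning for consecutive runs:
  'b' x 1
  'h' x 1
  'o' x 1
RLE = "b1h1o1"


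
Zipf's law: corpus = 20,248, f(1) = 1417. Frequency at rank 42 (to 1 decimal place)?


Zipf's law: f(r) = f(1) / r
f(1) = 1417
f(42) = 1417 / 42
= 33.7 occurrences


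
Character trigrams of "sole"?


Word: "sole" (length 4)
Number of trigrams = 4 - 3 + 1 = 2
  Position 0: "sol"
  Position 1: "ole"
Trigrams = "sol", "ole"


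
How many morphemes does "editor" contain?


Word: "editor"
Morphemes: edit / -or
Each morpheme carries meaning
= 2 morphemes


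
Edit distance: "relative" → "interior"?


Word 1: "relative" (length 8)
Word 2: "interior" (length 8)
One optimal edit sequence (insert/delete/substitute each cost 1):
  1. substitute 'r' -> 'i'  (+1)
  2. substitute 'e' -> 'n'  (+1)
  3. substitute 'l' -> 't'  (+1)
  4. substitute 'a' -> 'e'  (+1)
  5. substitute 't' -> 'r'  (+1)
  6. keep 'i'
  7. substitute 'v' -> 'o'  (+1)
  8. substitute 'e' -> 'r'  (+1)
Total edit operations: 7
Edit distance = 7


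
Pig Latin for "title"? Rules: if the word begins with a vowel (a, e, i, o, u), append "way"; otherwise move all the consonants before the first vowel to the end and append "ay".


Word: "title"
Starts with consonant(s) → move to end, add 'ay'
Consonant cluster: "t"
Pig Latin = "itletay"


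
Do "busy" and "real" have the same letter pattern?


Pattern of "busy": [0, 1, 2, 3]
Pattern of "real": [0, 1, 2, 3]
Patterns match
Same pattern = Yes


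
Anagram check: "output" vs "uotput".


Word 1: "output" → sorted: opttuu
Word 2: "uotput" → sorted: opttuu
Same letters? opttuu == opttuu
Anagram = Yes


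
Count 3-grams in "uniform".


Word: "uniform" (length 7)
Number of 3-grams = length - 3 + 1 = 7 - 3 + 1
= 5


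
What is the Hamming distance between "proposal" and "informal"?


Comparing character by character (same length = 8):
  Pos 0: 'p' vs 'i' !=
  Pos 1: 'r' vs 'n' !=
  Pos 2: 'o' vs 'f' !=
  Pos 3: 'p' vs 'o' !=
  Pos 4: 'o' vs 'r' !=
  Pos 5: 's' vs 'm' !=
  Pos 6: 'a' vs 'a' =
  Pos 7: 'l' vs 'l' =
Hamming distance = 6


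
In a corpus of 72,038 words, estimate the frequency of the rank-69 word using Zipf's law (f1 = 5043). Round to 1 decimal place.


Zipf's law: f(r) = f(1) / r
f(1) = 5043
f(69) = 5043 / 69
= 73.1 occurrences


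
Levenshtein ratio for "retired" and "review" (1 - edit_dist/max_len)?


Word 1: "retired" (length 7)
Word 2: "review" (length 6)
One optimal edit sequence:
  1. keep 'r'
  2. keep 'e'
  3. substitute 't' -> 'v'  (+1)
  4. keep 'i'
  5. delete 'r'  (+1)
  6. keep 'e'
  7. substitute 'd' -> 'w'  (+1)
Edit distance = 3
Max length = max(7, 6) = 7
Similarity = 1 - 3/7
= 0.5714


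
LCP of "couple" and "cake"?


Word 1: "couple"
Word 2: "cake"
Comparing from start:
  Pos 0: 'c' == 'c'
  Pos 1: 'o' != 'a' (stop)
LCP = "c" (length 1)


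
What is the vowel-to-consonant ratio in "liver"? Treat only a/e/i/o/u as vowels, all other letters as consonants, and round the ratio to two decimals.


Word: "liver"
Vowels (a,e,i,o,u): 2
Consonants: 3
Ratio = 2/3
= 0.67


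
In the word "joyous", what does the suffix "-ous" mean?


Suffix: -ous
Example: joyous (joy + -ous)
Meaning = having quality of


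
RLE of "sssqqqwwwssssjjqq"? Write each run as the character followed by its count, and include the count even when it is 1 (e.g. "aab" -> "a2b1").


String: "sssqqqwwwssssjjqq"
Scanning for consecutive runs:
  's' x 3
  'q' x 3
  'w' x 3
  's' x 4
  'j' x 2
  'q' x 2
RLE = "s3q3w3s4j2q2"


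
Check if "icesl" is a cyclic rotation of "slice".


Word: "slice", Candidate: "icesl"
Method: check if candidate is substring of word+word
"sliceslice" contains "icesl"? Yes
Is rotation = Yes


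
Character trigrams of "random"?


Word: "random" (length 6)
Number of trigrams = 6 - 3 + 1 = 4
  Position 0: "ran"
  Position 1: "and"
  Position 2: "ndo"
  Position 3: "dom"
Trigrams = "ran", "and", "ndo", "dom"


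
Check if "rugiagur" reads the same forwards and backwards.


Word: "rugiagur"
Reversed: "rugaigur"
Forward == Backward? rugiagur != rugaigur
Palindrome = No


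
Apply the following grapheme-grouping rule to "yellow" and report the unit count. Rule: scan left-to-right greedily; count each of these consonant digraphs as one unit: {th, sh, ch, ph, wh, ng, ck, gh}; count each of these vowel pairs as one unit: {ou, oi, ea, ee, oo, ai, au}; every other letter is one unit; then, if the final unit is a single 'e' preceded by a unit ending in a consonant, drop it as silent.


Word: "yellow" (6 letters)
Left-to-right scan:
  (1) 'y' (letter)
  (2) 'e' (letter)
  (3) 'l' (letter)
  (4) 'l' (letter)
  (5) 'o' (letter)
  (6) 'w' (letter)
Units from scan: 6
Sound units = 6 units


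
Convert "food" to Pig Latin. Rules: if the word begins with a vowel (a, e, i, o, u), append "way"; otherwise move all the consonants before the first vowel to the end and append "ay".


Word: "food"
Starts with consonant(s) → move to end, add 'ay'
Consonant cluster: "f"
Pig Latin = "oodfay"


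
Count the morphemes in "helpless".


Word: "helpless"
Morphemes: help | -less
Each morpheme carries meaning
= 2 morphemes


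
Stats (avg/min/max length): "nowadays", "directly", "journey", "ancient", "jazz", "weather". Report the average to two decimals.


Lengths: "nowadays"=8, "directly"=8, "journey"=7, "ancient"=7, "jazz"=4, "weather"=7
Sum = 41, Count = 6
Average = 41/6 = 6.83
= avg=6.83, min=4, max=8


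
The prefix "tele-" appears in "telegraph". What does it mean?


Prefix: tele-
As in: telegraph -> tele- + graph
Meaning = distant


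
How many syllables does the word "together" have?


Word: "together"
Syllable breakdown: to / geth / er
Counting: 3 parts
= 3 syllables


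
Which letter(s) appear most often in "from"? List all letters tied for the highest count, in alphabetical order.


Word: "from"
Letter counts:
  'f': 1
  'm': 1
  'o': 1
  'r': 1
Maximum count = 1
Most frequent = 'f', 'm', 'o', 'r' (1 time each)


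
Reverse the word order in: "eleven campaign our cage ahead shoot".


Original: "eleven campaign our cage ahead shoot"
Words (1..n): eleven | campaign | our | cage | ahead | shoot
Reversed (n..1): shoot | ahead | cage | our | campaign | eleven
Result = "shoot ahead cage our campaign eleven"


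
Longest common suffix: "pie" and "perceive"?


Word 1: "pie"
Word 2: "perceive"
Comparing from end:
  Pos -1: 'e' == 'e'
  Pos -2: 'i' != 'v' (stop)
LCS = "e" (length 1)


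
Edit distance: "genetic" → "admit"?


Word 1: "genetic" (length 7)
Word 2: "admit" (length 5)
One optimal edit sequence (insert/delete/substitute each cost 1):
  1. delete 'g'  (+1)
  2. delete 'e'  (+1)
  3. substitute 'n' -> 'a'  (+1)
  4. substitute 'e' -> 'd'  (+1)
  5. substitute 't' -> 'm'  (+1)
  6. keep 'i'
  7. substitute 'c' -> 't'  (+1)
Total edit operations: 6
Edit distance = 6


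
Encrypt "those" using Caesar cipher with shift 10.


Word: "those"
Shift: 10
Each letter → (letter + shift) mod 26:
  't' (19) + 10 = 3 → 'd'
  'h' (7) + 10 = 17 → 'r'
  'o' (14) + 10 = 24 → 'y'
  's' (18) + 10 = 2 → 'c'
  'e' (4) + 10 = 14 → 'o'
Result = "dryco"


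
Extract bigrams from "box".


Word: "box" (length 3)
Number of bigrams = 3 - 2 + 1 = 2
  Position 0: "bo"
  Position 1: "ox"
Bigrams = "bo", "ox"
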